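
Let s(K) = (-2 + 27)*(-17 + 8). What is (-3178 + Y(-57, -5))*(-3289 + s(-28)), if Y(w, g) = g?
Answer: 11185062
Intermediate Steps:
s(K) = -225 (s(K) = 25*(-9) = -225)
(-3178 + Y(-57, -5))*(-3289 + s(-28)) = (-3178 - 5)*(-3289 - 225) = -3183*(-3514) = 11185062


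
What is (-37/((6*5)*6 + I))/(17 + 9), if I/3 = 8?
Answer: -37/5304 ≈ -0.0069759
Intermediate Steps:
I = 24 (I = 3*8 = 24)
(-37/((6*5)*6 + I))/(17 + 9) = (-37/((6*5)*6 + 24))/(17 + 9) = -37/(30*6 + 24)/26 = -37/(180 + 24)*(1/26) = -37/204*(1/26) = -37*1/204*(1/26) = -37/204*1/26 = -37/5304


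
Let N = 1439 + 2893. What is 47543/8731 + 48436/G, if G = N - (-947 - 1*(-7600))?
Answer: -312547413/20264651 ≈ -15.423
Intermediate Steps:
N = 4332
G = -2321 (G = 4332 - (-947 - 1*(-7600)) = 4332 - (-947 + 7600) = 4332 - 1*6653 = 4332 - 6653 = -2321)
47543/8731 + 48436/G = 47543/8731 + 48436/(-2321) = 47543*(1/8731) + 48436*(-1/2321) = 47543/8731 - 48436/2321 = -312547413/20264651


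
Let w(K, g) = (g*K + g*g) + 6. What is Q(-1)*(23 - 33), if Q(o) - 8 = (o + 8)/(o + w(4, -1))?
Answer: -115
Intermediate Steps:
w(K, g) = 6 + g² + K*g (w(K, g) = (K*g + g²) + 6 = (g² + K*g) + 6 = 6 + g² + K*g)
Q(o) = 8 + (8 + o)/(3 + o) (Q(o) = 8 + (o + 8)/(o + (6 + (-1)² + 4*(-1))) = 8 + (8 + o)/(o + (6 + 1 - 4)) = 8 + (8 + o)/(o + 3) = 8 + (8 + o)/(3 + o))
Q(-1)*(23 - 33) = ((32 + 9*(-1))/(3 - 1))*(23 - 33) = ((32 - 9)/2)*(-10) = ((½)*23)*(-10) = (23/2)*(-10) = -115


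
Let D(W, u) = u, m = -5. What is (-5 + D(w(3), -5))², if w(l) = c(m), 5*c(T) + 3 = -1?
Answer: 100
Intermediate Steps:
c(T) = -⅘ (c(T) = -⅗ + (⅕)*(-1) = -⅗ - ⅕ = -⅘)
w(l) = -⅘
(-5 + D(w(3), -5))² = (-5 - 5)² = (-10)² = 100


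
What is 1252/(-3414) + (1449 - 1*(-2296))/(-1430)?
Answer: -1457579/488202 ≈ -2.9856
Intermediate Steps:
1252/(-3414) + (1449 - 1*(-2296))/(-1430) = 1252*(-1/3414) + (1449 + 2296)*(-1/1430) = -626/1707 + 3745*(-1/1430) = -626/1707 - 749/286 = -1457579/488202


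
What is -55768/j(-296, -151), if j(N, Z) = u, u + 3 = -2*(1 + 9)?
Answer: 55768/23 ≈ 2424.7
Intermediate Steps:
u = -23 (u = -3 - 2*(1 + 9) = -3 - 2*10 = -3 - 20 = -23)
j(N, Z) = -23
-55768/j(-296, -151) = -55768/(-23) = -55768*(-1/23) = 55768/23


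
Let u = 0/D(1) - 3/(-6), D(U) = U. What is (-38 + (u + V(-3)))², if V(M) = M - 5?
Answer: 8281/4 ≈ 2070.3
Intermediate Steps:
V(M) = -5 + M
u = ½ (u = 0/1 - 3/(-6) = 0*1 - 3*(-⅙) = 0 + ½ = ½ ≈ 0.50000)
(-38 + (u + V(-3)))² = (-38 + (½ + (-5 - 3)))² = (-38 + (½ - 8))² = (-38 - 15/2)² = (-91/2)² = 8281/4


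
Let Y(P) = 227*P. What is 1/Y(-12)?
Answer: -1/2724 ≈ -0.00036711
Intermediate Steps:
1/Y(-12) = 1/(227*(-12)) = 1/(-2724) = -1/2724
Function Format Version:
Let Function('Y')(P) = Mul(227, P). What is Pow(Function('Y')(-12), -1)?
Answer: Rational(-1, 2724) ≈ -0.00036711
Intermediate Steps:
Pow(Function('Y')(-12), -1) = Pow(Mul(227, -12), -1) = Pow(-2724, -1) = Rational(-1, 2724)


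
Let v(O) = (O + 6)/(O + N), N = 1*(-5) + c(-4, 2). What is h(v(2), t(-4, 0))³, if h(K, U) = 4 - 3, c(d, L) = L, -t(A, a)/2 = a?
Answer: 1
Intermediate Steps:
t(A, a) = -2*a
N = -3 (N = 1*(-5) + 2 = -5 + 2 = -3)
v(O) = (6 + O)/(-3 + O) (v(O) = (O + 6)/(O - 3) = (6 + O)/(-3 + O))
h(K, U) = 1
h(v(2), t(-4, 0))³ = 1³ = 1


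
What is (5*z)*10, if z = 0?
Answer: 0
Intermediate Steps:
(5*z)*10 = (5*0)*10 = 0*10 = 0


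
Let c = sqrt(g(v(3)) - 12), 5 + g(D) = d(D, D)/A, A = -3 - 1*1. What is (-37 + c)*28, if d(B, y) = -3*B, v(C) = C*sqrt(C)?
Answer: -1036 + 14*I*sqrt(68 - 9*sqrt(3)) ≈ -1036.0 + 101.35*I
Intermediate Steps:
v(C) = C**(3/2)
A = -4 (A = -3 - 1 = -4)
g(D) = -5 + 3*D/4 (g(D) = -5 - 3*D/(-4) = -5 - 3*D*(-1/4) = -5 + 3*D/4)
c = sqrt(-17 + 9*sqrt(3)/4) (c = sqrt((-5 + 3*3**(3/2)/4) - 12) = sqrt((-5 + 3*(3*sqrt(3))/4) - 12) = sqrt((-5 + 9*sqrt(3)/4) - 12) = sqrt(-17 + 9*sqrt(3)/4) ≈ 3.6198*I)
(-37 + c)*28 = (-37 + sqrt(-68 + 9*sqrt(3))/2)*28 = -1036 + 14*sqrt(-68 + 9*sqrt(3))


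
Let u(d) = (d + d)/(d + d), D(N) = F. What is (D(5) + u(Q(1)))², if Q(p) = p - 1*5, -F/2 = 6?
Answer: 121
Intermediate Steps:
F = -12 (F = -2*6 = -12)
D(N) = -12
Q(p) = -5 + p (Q(p) = p - 5 = -5 + p)
u(d) = 1 (u(d) = (2*d)/((2*d)) = (2*d)*(1/(2*d)) = 1)
(D(5) + u(Q(1)))² = (-12 + 1)² = (-11)² = 121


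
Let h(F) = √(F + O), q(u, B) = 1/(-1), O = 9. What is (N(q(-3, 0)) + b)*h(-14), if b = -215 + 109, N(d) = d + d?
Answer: -108*I*√5 ≈ -241.5*I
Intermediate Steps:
q(u, B) = -1
h(F) = √(9 + F) (h(F) = √(F + 9) = √(9 + F))
N(d) = 2*d
b = -106
(N(q(-3, 0)) + b)*h(-14) = (2*(-1) - 106)*√(9 - 14) = (-2 - 106)*√(-5) = -108*I*√5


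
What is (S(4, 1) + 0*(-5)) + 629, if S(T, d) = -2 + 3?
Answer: 630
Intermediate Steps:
S(T, d) = 1
(S(4, 1) + 0*(-5)) + 629 = (1 + 0*(-5)) + 629 = (1 + 0) + 629 = 1 + 629 = 630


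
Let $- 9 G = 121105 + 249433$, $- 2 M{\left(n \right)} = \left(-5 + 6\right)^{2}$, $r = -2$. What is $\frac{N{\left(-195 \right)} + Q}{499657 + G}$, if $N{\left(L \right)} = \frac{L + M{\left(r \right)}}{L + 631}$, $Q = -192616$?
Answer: $- \frac{1511653887}{3598199000} \approx -0.42011$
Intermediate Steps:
$M{\left(n \right)} = - \frac{1}{2}$ ($M{\left(n \right)} = - \frac{\left(-5 + 6\right)^{2}}{2} = - \frac{1^{2}}{2} = \left(- \frac{1}{2}\right) 1 = - \frac{1}{2}$)
$G = - \frac{370538}{9}$ ($G = - \frac{121105 + 249433}{9} = \left(- \frac{1}{9}\right) 370538 = - \frac{370538}{9} \approx -41171.0$)
$N{\left(L \right)} = \frac{- \frac{1}{2} + L}{631 + L}$ ($N{\left(L \right)} = \frac{L - \frac{1}{2}}{L + 631} = \frac{- \frac{1}{2} + L}{631 + L}$)
$\frac{N{\left(-195 \right)} + Q}{499657 + G} = \frac{\frac{- \frac{1}{2} - 195}{631 - 195} - 192616}{499657 - \frac{370538}{9}} = \frac{\frac{1}{436} \left(- \frac{391}{2}\right) - 192616}{\frac{4126375}{9}} = \left(\frac{1}{436} \left(- \frac{391}{2}\right) - 192616\right) \frac{9}{4126375} = \left(- \frac{391}{872} - 192616\right) \frac{9}{4126375} = \left(- \frac{167961543}{872}\right) \frac{9}{4126375} = - \frac{1511653887}{3598199000}$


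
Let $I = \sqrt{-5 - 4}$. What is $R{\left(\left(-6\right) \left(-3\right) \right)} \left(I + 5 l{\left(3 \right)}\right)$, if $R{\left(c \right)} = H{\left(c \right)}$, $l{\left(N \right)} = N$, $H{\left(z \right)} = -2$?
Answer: $-30 - 6 i \approx -30.0 - 6.0 i$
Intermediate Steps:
$I = 3 i$ ($I = \sqrt{-9} = 3 i \approx 3.0 i$)
$R{\left(c \right)} = -2$
$R{\left(\left(-6\right) \left(-3\right) \right)} \left(I + 5 l{\left(3 \right)}\right) = - 2 \left(3 i + 5 \cdot 3\right) = - 2 \left(3 i + 15\right) = - 2 \left(15 + 3 i\right) = -30 - 6 i$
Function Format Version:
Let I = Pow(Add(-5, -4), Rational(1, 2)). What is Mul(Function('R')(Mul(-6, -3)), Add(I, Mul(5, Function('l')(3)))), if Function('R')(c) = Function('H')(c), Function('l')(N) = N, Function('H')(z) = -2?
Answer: Add(-30, Mul(-6, I)) ≈ Add(-30.000, Mul(-6.0000, I))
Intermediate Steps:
I = Mul(3, I) (I = Pow(-9, Rational(1, 2)) = Mul(3, I) ≈ Mul(3.0000, I))
Function('R')(c) = -2
Mul(Function('R')(Mul(-6, -3)), Add(I, Mul(5, Function('l')(3)))) = Mul(-2, Add(Mul(3, I), Mul(5, 3))) = Mul(-2, Add(Mul(3, I), 15)) = Mul(-2, Add(15, Mul(3, I))) = Add(-30, Mul(-6, I))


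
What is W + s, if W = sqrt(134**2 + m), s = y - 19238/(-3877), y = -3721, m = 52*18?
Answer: -14407079/3877 + 2*sqrt(4723) ≈ -3578.6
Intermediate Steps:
m = 936
s = -14407079/3877 (s = -3721 - 19238/(-3877) = -3721 - 19238*(-1/3877) = -3721 + 19238/3877 = -14407079/3877 ≈ -3716.0)
W = 2*sqrt(4723) (W = sqrt(134**2 + 936) = sqrt(17956 + 936) = sqrt(18892) = 2*sqrt(4723) ≈ 137.45)
W + s = 2*sqrt(4723) - 14407079/3877 = -14407079/3877 + 2*sqrt(4723)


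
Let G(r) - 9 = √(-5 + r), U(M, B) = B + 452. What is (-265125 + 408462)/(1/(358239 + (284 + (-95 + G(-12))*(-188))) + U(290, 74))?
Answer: 3528346140131992355/12947878629565779 - 8982452*I*√17/12947878629565779 ≈ 272.5 - 2.8604e-9*I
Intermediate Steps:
U(M, B) = 452 + B
G(r) = 9 + √(-5 + r)
(-265125 + 408462)/(1/(358239 + (284 + (-95 + G(-12))*(-188))) + U(290, 74)) = (-265125 + 408462)/(1/(358239 + (284 + (-95 + (9 + √(-5 - 12)))*(-188))) + (452 + 74)) = 143337/(1/(358239 + (284 + (-95 + (9 + √(-17)))*(-188))) + 526) = 143337/(1/(358239 + (284 + (-95 + (9 + I*√17))*(-188))) + 526) = 143337/(1/(358239 + (284 + (-86 + I*√17)*(-188))) + 526) = 143337/(1/(358239 + (284 + (16168 - 188*I*√17))) + 526) = 143337/(1/(358239 + (16452 - 188*I*√17)) + 526) = 143337/(1/(374691 - 188*I*√17) + 526) = 143337/(526 + 1/(374691 - 188*I*√17))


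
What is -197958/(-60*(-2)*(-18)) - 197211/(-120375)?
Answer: 89833963/963000 ≈ 93.286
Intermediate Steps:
-197958/(-60*(-2)*(-18)) - 197211/(-120375) = -197958/(120*(-18)) - 197211*(-1/120375) = -197958/(-2160) + 65737/40125 = -197958*(-1/2160) + 65737/40125 = 32993/360 + 65737/40125 = 89833963/963000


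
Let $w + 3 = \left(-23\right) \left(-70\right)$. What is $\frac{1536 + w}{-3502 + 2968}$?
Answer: $- \frac{3143}{534} \approx -5.8858$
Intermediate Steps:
$w = 1607$ ($w = -3 - -1610 = -3 + 1610 = 1607$)
$\frac{1536 + w}{-3502 + 2968} = \frac{1536 + 1607}{-3502 + 2968} = \frac{3143}{-534} = 3143 \left(- \frac{1}{534}\right) = - \frac{3143}{534}$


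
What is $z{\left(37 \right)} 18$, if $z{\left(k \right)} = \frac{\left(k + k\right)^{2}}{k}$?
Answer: $2664$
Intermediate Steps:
$z{\left(k \right)} = 4 k$ ($z{\left(k \right)} = \frac{\left(2 k\right)^{2}}{k} = \frac{4 k^{2}}{k} = 4 k$)
$z{\left(37 \right)} 18 = 4 \cdot 37 \cdot 18 = 148 \cdot 18 = 2664$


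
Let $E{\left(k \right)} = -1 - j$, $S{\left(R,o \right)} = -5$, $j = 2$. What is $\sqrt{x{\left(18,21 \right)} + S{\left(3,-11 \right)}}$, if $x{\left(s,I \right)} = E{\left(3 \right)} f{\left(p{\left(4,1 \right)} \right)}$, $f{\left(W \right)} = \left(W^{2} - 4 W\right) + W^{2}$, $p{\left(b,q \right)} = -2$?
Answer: $i \sqrt{53} \approx 7.2801 i$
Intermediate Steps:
$E{\left(k \right)} = -3$ ($E{\left(k \right)} = -1 - 2 = -3$)
$f{\left(W \right)} = - 4 W + 2 W^{2}$
$x{\left(s,I \right)} = -48$ ($x{\left(s,I \right)} = - 3 \cdot 2 \left(-2\right) \left(-2 - 2\right) = - 3 \cdot 2 \left(-2\right) \left(-4\right) = \left(-3\right) 16 = -48$)
$\sqrt{x{\left(18,21 \right)} + S{\left(3,-11 \right)}} = \sqrt{-48 - 5} = \sqrt{-53} = i \sqrt{53}$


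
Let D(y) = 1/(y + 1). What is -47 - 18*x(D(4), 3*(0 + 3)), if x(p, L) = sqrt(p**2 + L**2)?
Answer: -47 - 18*sqrt(2026)/5 ≈ -209.04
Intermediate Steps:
D(y) = 1/(1 + y)
x(p, L) = sqrt(L**2 + p**2)
-47 - 18*x(D(4), 3*(0 + 3)) = -47 - 18*sqrt((3*(0 + 3))**2 + (1/(1 + 4))**2) = -47 - 18*sqrt((3*3)**2 + (1/5)**2) = -47 - 18*sqrt(9**2 + (1/5)**2) = -47 - 18*sqrt(81 + 1/25) = -47 - 18*sqrt(2026)/5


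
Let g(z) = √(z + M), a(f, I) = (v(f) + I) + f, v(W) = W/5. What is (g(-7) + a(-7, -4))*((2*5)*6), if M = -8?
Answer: -744 + 60*I*√15 ≈ -744.0 + 232.38*I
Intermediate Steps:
v(W) = W/5 (v(W) = W*(⅕) = W/5)
a(f, I) = I + 6*f/5 (a(f, I) = (f/5 + I) + f = (I + f/5) + f = I + 6*f/5)
g(z) = √(-8 + z) (g(z) = √(z - 8) = √(-8 + z))
(g(-7) + a(-7, -4))*((2*5)*6) = (√(-8 - 7) + (-4 + (6/5)*(-7)))*((2*5)*6) = (√(-15) + (-4 - 42/5))*(10*6) = (I*√15 - 62/5)*60 = (-62/5 + I*√15)*60 = -744 + 60*I*√15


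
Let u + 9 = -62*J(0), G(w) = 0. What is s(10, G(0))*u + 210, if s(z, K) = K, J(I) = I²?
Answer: 210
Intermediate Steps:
u = -9 (u = -9 - 62*0² = -9 - 62*0 = -9 + 0 = -9)
s(10, G(0))*u + 210 = 0*(-9) + 210 = 0 + 210 = 210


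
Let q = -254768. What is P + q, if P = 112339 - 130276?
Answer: -272705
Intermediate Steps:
P = -17937
P + q = -17937 - 254768 = -272705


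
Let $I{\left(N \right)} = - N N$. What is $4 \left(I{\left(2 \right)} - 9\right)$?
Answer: $-52$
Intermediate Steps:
$I{\left(N \right)} = - N^{2}$
$4 \left(I{\left(2 \right)} - 9\right) = 4 \left(- 2^{2} - 9\right) = 4 \left(\left(-1\right) 4 - 9\right) = 4 \left(-4 - 9\right) = 4 \left(-13\right) = -52$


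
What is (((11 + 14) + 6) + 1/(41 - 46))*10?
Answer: 308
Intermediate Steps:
(((11 + 14) + 6) + 1/(41 - 46))*10 = ((25 + 6) + 1/(-5))*10 = (31 - ⅕)*10 = (154/5)*10 = 308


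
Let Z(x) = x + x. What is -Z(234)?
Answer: -468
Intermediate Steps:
Z(x) = 2*x
-Z(234) = -2*234 = -1*468 = -468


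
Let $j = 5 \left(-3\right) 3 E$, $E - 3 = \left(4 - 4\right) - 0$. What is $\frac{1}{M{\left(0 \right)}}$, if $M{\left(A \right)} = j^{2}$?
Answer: $\frac{1}{18225} \approx 5.487 \cdot 10^{-5}$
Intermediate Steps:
$E = 3$ ($E = 3 + \left(\left(4 - 4\right) - 0\right) = 3 + \left(\left(4 - 4\right) + 0\right) = 3 + \left(0 + 0\right) = 3 + 0 = 3$)
$j = -135$ ($j = 5 \left(-3\right) 3 \cdot 3 = \left(-15\right) 3 \cdot 3 = \left(-45\right) 3 = -135$)
$M{\left(A \right)} = 18225$ ($M{\left(A \right)} = \left(-135\right)^{2} = 18225$)
$\frac{1}{M{\left(0 \right)}} = \frac{1}{18225}$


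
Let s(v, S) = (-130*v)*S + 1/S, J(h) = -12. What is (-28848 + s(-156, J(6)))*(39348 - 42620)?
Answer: 2671994546/3 ≈ 8.9066e+8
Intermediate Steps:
s(v, S) = 1/S - 130*S*v (s(v, S) = -130*S*v + 1/S = 1/S - 130*S*v)
(-28848 + s(-156, J(6)))*(39348 - 42620) = (-28848 + (1/(-12) - 130*(-12)*(-156)))*(39348 - 42620) = (-28848 + (-1/12 - 243360))*(-3272) = (-28848 - 2920321/12)*(-3272) = -3266497/12*(-3272) = 2671994546/3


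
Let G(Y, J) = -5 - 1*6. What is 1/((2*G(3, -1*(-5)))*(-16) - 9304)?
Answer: -1/8952 ≈ -0.00011171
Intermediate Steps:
G(Y, J) = -11 (G(Y, J) = -5 - 6 = -11)
1/((2*G(3, -1*(-5)))*(-16) - 9304) = 1/((2*(-11))*(-16) - 9304) = 1/(-22*(-16) - 9304) = 1/(352 - 9304) = 1/(-8952) = -1/8952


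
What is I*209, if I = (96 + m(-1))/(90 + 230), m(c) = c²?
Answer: 20273/320 ≈ 63.353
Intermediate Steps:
I = 97/320 (I = (96 + (-1)²)/(90 + 230) = (96 + 1)/320 = 97*(1/320) = 97/320 ≈ 0.30312)
I*209 = (97/320)*209 = 20273/320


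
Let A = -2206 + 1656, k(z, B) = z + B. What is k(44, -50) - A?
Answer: 544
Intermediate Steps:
k(z, B) = B + z
A = -550
k(44, -50) - A = (-50 + 44) - 1*(-550) = -6 + 550 = 544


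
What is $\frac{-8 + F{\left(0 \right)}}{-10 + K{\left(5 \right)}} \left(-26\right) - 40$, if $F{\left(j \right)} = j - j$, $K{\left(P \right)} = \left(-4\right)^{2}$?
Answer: $- \frac{16}{3} \approx -5.3333$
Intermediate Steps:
$K{\left(P \right)} = 16$
$F{\left(j \right)} = 0$
$\frac{-8 + F{\left(0 \right)}}{-10 + K{\left(5 \right)}} \left(-26\right) - 40 = \frac{-8 + 0}{-10 + 16} \left(-26\right) - 40 = - \frac{8}{6} \left(-26\right) - 40 = \left(-8\right) \frac{1}{6} \left(-26\right) - 40 = \left(- \frac{4}{3}\right) \left(-26\right) - 40 = \frac{104}{3} - 40 = - \frac{16}{3}$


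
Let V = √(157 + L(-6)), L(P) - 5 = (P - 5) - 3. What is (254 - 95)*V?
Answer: 318*√37 ≈ 1934.3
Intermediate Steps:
L(P) = -3 + P (L(P) = 5 + ((P - 5) - 3) = 5 + ((-5 + P) - 3) = 5 + (-8 + P) = -3 + P)
V = 2*√37 (V = √(157 + (-3 - 6)) = √(157 - 9) = √148 = 2*√37 ≈ 12.166)
(254 - 95)*V = (254 - 95)*(2*√37) = 159*(2*√37) = 318*√37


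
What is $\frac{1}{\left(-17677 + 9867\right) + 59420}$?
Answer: $\frac{1}{51610} \approx 1.9376 \cdot 10^{-5}$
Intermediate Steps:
$\frac{1}{\left(-17677 + 9867\right) + 59420} = \frac{1}{-7810 + 59420} = \frac{1}{51610}$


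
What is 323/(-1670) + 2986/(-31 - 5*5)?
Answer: -1251177/23380 ≈ -53.515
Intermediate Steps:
323/(-1670) + 2986/(-31 - 5*5) = 323*(-1/1670) + 2986/(-31 - 25) = -323/1670 + 2986/(-56) = -323/1670 + 2986*(-1/56) = -323/1670 - 1493/28 = -1251177/23380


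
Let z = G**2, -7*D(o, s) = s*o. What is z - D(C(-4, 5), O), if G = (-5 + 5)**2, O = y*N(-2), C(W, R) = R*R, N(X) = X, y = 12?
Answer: -600/7 ≈ -85.714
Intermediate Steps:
C(W, R) = R**2
O = -24 (O = 12*(-2) = -24)
G = 0 (G = 0**2 = 0)
D(o, s) = -o*s/7 (D(o, s) = -s*o/7 = -o*s/7)
z = 0 (z = 0**2 = 0)
z - D(C(-4, 5), O) = 0 - (-1)*5**2*(-24)/7 = 0 - (-1)*25*(-24)/7 = 0 - 1*600/7 = 0 - 600/7 = -600/7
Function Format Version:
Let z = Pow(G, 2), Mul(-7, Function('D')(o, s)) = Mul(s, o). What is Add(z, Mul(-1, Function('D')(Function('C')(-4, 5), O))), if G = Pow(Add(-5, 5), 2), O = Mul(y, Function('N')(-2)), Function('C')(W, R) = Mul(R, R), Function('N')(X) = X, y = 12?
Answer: Rational(-600, 7) ≈ -85.714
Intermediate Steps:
Function('C')(W, R) = Pow(R, 2)
O = -24 (O = Mul(12, -2) = -24)
G = 0 (G = Pow(0, 2) = 0)
Function('D')(o, s) = Mul(Rational(-1, 7), o, s) (Function('D')(o, s) = Mul(Rational(-1, 7), Mul(s, o)) = Mul(Rational(-1, 7), Mul(o, s)) = Mul(Rational(-1, 7), o, s))
z = 0 (z = Pow(0, 2) = 0)
Add(z, Mul(-1, Function('D')(Function('C')(-4, 5), O))) = Add(0, Mul(-1, Mul(Rational(-1, 7), Pow(5, 2), -24))) = Add(0, Mul(-1, Mul(Rational(-1, 7), 25, -24))) = Add(0, Mul(-1, Rational(600, 7))) = Add(0, Rational(-600, 7)) = Rational(-600, 7)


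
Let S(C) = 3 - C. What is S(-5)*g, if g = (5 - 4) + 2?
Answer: 24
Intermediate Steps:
g = 3 (g = 1 + 2 = 3)
S(-5)*g = (3 - 1*(-5))*3 = (3 + 5)*3 = 8*3 = 24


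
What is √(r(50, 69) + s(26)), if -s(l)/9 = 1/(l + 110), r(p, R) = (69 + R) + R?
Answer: 3*√106318/68 ≈ 14.385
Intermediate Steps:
r(p, R) = 69 + 2*R
s(l) = -9/(110 + l) (s(l) = -9/(l + 110) = -9/(110 + l))
√(r(50, 69) + s(26)) = √((69 + 2*69) - 9/(110 + 26)) = √((69 + 138) - 9/136) = √(207 - 9*1/136) = √(207 - 9/136) = √(28143/136) = 3*√106318/68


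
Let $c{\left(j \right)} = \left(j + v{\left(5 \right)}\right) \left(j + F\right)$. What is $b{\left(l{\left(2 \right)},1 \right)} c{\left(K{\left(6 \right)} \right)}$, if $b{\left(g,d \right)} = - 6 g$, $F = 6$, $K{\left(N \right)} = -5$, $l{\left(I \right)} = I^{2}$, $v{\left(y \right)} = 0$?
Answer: $120$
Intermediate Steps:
$c{\left(j \right)} = j \left(6 + j\right)$ ($c{\left(j \right)} = \left(j + 0\right) \left(j + 6\right) = j \left(6 + j\right)$)
$b{\left(l{\left(2 \right)},1 \right)} c{\left(K{\left(6 \right)} \right)} = - 6 \cdot 2^{2} \left(- 5 \left(6 - 5\right)\right) = \left(-6\right) 4 \left(\left(-5\right) 1\right) = \left(-24\right) \left(-5\right) = 120$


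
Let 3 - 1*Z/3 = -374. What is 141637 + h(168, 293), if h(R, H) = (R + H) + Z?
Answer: 143229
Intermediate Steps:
Z = 1131 (Z = 9 - 3*(-374) = 9 + 1122 = 1131)
h(R, H) = 1131 + H + R (h(R, H) = (R + H) + 1131 = (H + R) + 1131 = 1131 + H + R)
141637 + h(168, 293) = 141637 + (1131 + 293 + 168) = 141637 + 1592 = 143229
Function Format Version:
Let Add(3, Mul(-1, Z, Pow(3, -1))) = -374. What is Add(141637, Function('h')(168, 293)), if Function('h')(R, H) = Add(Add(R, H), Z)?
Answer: 143229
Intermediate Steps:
Z = 1131 (Z = Add(9, Mul(-3, -374)) = Add(9, 1122) = 1131)
Function('h')(R, H) = Add(1131, H, R) (Function('h')(R, H) = Add(Add(R, H), 1131) = Add(Add(H, R), 1131) = Add(1131, H, R))
Add(141637, Function('h')(168, 293)) = Add(141637, Add(1131, 293, 168)) = Add(141637, 1592) = 143229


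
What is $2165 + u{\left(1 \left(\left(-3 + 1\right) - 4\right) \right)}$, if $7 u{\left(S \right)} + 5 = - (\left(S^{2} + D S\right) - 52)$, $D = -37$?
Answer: $\frac{14944}{7} \approx 2134.9$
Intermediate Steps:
$u{\left(S \right)} = \frac{47}{7} - \frac{S^{2}}{7} + \frac{37 S}{7}$ ($u{\left(S \right)} = - \frac{5}{7} + \frac{\left(-1\right) \left(\left(S^{2} - 37 S\right) - 52\right)}{7} = - \frac{5}{7} + \frac{\left(-1\right) \left(-52 + S^{2} - 37 S\right)}{7} = - \frac{5}{7} + \frac{52 - S^{2} + 37 S}{7} = - \frac{5}{7} + \left(\frac{52}{7} - \frac{S^{2}}{7} + \frac{37 S}{7}\right) = \frac{47}{7} - \frac{S^{2}}{7} + \frac{37 S}{7}$)
$2165 + u{\left(1 \left(\left(-3 + 1\right) - 4\right) \right)} = 2165 + \left(\frac{47}{7} - \frac{\left(1 \left(\left(-3 + 1\right) - 4\right)\right)^{2}}{7} + \frac{37 \cdot 1 \left(\left(-3 + 1\right) - 4\right)}{7}\right) = 2165 + \left(\frac{47}{7} - \frac{\left(1 \left(-2 - 4\right)\right)^{2}}{7} + \frac{37 \cdot 1 \left(-2 - 4\right)}{7}\right) = 2165 + \left(\frac{47}{7} - \frac{\left(1 \left(-6\right)\right)^{2}}{7} + \frac{37 \cdot 1 \left(-6\right)}{7}\right) = 2165 + \left(\frac{47}{7} - \frac{\left(-6\right)^{2}}{7} + \frac{37}{7} \left(-6\right)\right) = 2165 - \frac{211}{7} = \frac{14944}{7}$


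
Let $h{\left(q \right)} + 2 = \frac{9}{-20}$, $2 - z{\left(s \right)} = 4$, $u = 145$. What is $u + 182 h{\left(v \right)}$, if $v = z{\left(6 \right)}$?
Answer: $- \frac{3009}{10} \approx -300.9$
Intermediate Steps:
$z{\left(s \right)} = -2$ ($z{\left(s \right)} = 2 - 4 = -2$)
$v = -2$
$h{\left(q \right)} = - \frac{49}{20}$ ($h{\left(q \right)} = -2 + \frac{9}{-20} = -2 + 9 \left(- \frac{1}{20}\right) = -2 - \frac{9}{20} = - \frac{49}{20}$)
$u + 182 h{\left(v \right)} = 145 + 182 \left(- \frac{49}{20}\right) = 145 - \frac{4459}{10} = - \frac{3009}{10}$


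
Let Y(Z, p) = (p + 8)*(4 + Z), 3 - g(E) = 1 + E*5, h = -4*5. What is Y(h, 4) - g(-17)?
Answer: -279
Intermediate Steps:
h = -20
g(E) = 2 - 5*E (g(E) = 3 - (1 + E*5) = 3 - (1 + 5*E) = 3 + (-1 - 5*E) = 2 - 5*E)
Y(Z, p) = (4 + Z)*(8 + p) (Y(Z, p) = (8 + p)*(4 + Z) = (4 + Z)*(8 + p))
Y(h, 4) - g(-17) = (32 + 4*4 + 8*(-20) - 20*4) - (2 - 5*(-17)) = (32 + 16 - 160 - 80) - (2 + 85) = -192 - 1*87 = -192 - 87 = -279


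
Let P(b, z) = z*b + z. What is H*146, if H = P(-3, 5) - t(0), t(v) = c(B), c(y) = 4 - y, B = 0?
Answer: -2044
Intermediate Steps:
P(b, z) = z + b*z (P(b, z) = b*z + z = z + b*z)
t(v) = 4 (t(v) = 4 - 1*0 = 4 + 0 = 4)
H = -14 (H = 5*(1 - 3) - 1*4 = 5*(-2) - 4 = -10 - 4 = -14)
H*146 = -14*146 = -2044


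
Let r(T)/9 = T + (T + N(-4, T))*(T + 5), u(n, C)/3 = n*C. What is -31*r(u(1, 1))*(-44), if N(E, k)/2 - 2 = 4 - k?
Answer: 920700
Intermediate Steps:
u(n, C) = 3*C*n (u(n, C) = 3*(n*C) = 3*(C*n) = 3*C*n)
N(E, k) = 12 - 2*k (N(E, k) = 4 + 2*(4 - k) = 4 + (8 - 2*k) = 12 - 2*k)
r(T) = 9*T + 9*(5 + T)*(12 - T) (r(T) = 9*(T + (T + (12 - 2*T))*(T + 5)) = 9*(T + (12 - T)*(5 + T)) = 9*(T + (5 + T)*(12 - T)) = 9*T + 9*(5 + T)*(12 - T))
-31*r(u(1, 1))*(-44) = -31*(540 - 9*(3*1*1)**2 + 72*(3*1*1))*(-44) = -31*(540 - 9*3**2 + 72*3)*(-44) = -31*(540 - 9*9 + 216)*(-44) = -31*(540 - 81 + 216)*(-44) = -31*675*(-44) = -20925*(-44) = 920700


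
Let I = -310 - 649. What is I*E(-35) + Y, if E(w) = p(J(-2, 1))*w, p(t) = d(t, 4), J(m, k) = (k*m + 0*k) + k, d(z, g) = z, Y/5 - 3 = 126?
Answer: -32920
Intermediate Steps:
Y = 645 (Y = 15 + 5*126 = 15 + 630 = 645)
I = -959
J(m, k) = k + k*m (J(m, k) = (k*m + 0) + k = k*m + k = k + k*m)
p(t) = t
E(w) = -w (E(w) = (1*(1 - 2))*w = (1*(-1))*w = -w)
I*E(-35) + Y = -(-959)*(-35) + 645 = -959*35 + 645 = -33565 + 645 = -32920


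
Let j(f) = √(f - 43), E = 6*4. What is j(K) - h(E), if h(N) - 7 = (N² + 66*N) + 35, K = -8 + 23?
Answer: -2202 + 2*I*√7 ≈ -2202.0 + 5.2915*I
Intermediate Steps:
K = 15
E = 24
h(N) = 42 + N² + 66*N (h(N) = 7 + ((N² + 66*N) + 35) = 7 + (35 + N² + 66*N) = 42 + N² + 66*N)
j(f) = √(-43 + f)
j(K) - h(E) = √(-43 + 15) - (42 + 24² + 66*24) = √(-28) - (42 + 576 + 1584) = 2*I*√7 - 1*2202 = 2*I*√7 - 2202 = -2202 + 2*I*√7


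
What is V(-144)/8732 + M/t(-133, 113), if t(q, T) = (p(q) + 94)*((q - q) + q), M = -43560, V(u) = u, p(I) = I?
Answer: -31759404/3774407 ≈ -8.4144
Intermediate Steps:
t(q, T) = q*(94 + q) (t(q, T) = (q + 94)*((q - q) + q) = (94 + q)*(0 + q) = (94 + q)*q = q*(94 + q))
V(-144)/8732 + M/t(-133, 113) = -144/8732 - 43560*(-1/(133*(94 - 133))) = -144*1/8732 - 43560/((-133*(-39))) = -36/2183 - 43560/5187 = -36/2183 - 43560*1/5187 = -36/2183 - 14520/1729 = -31759404/3774407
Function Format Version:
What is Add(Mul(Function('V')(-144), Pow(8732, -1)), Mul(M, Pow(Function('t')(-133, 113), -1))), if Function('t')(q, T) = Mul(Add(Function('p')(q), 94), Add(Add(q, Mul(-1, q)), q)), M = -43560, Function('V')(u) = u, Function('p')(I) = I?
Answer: Rational(-31759404, 3774407) ≈ -8.4144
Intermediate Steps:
Function('t')(q, T) = Mul(q, Add(94, q)) (Function('t')(q, T) = Mul(Add(q, 94), Add(Add(q, Mul(-1, q)), q)) = Mul(Add(94, q), Add(0, q)) = Mul(Add(94, q), q) = Mul(q, Add(94, q)))
Add(Mul(Function('V')(-144), Pow(8732, -1)), Mul(M, Pow(Function('t')(-133, 113), -1))) = Add(Mul(-144, Pow(8732, -1)), Mul(-43560, Pow(Mul(-133, Add(94, -133)), -1))) = Add(Mul(-144, Rational(1, 8732)), Mul(-43560, Pow(Mul(-133, -39), -1))) = Add(Rational(-36, 2183), Mul(-43560, Pow(5187, -1))) = Add(Rational(-36, 2183), Mul(-43560, Rational(1, 5187))) = Add(Rational(-36, 2183), Rational(-14520, 1729)) = Rational(-31759404, 3774407)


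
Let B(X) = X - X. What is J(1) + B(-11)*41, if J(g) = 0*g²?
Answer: 0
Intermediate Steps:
B(X) = 0
J(g) = 0
J(1) + B(-11)*41 = 0 + 0*41 = 0 + 0 = 0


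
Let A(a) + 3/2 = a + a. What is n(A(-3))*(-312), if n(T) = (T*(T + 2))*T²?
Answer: -1447875/2 ≈ -7.2394e+5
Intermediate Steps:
A(a) = -3/2 + 2*a (A(a) = -3/2 + (a + a) = -3/2 + 2*a)
n(T) = T³*(2 + T) (n(T) = (T*(2 + T))*T² = T³*(2 + T))
n(A(-3))*(-312) = ((-3/2 + 2*(-3))³*(2 + (-3/2 + 2*(-3))))*(-312) = ((-3/2 - 6)³*(2 + (-3/2 - 6)))*(-312) = ((-15/2)³*(2 - 15/2))*(-312) = -3375/8*(-11/2)*(-312) = (37125/16)*(-312) = -1447875/2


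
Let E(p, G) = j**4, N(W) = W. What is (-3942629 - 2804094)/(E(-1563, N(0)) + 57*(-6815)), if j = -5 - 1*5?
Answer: 6746723/378455 ≈ 17.827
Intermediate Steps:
j = -10 (j = -5 - 5 = -10)
E(p, G) = 10000 (E(p, G) = (-10)**4 = 10000)
(-3942629 - 2804094)/(E(-1563, N(0)) + 57*(-6815)) = (-3942629 - 2804094)/(10000 + 57*(-6815)) = -6746723/(10000 - 388455) = -6746723/(-378455) = -6746723*(-1/378455) = 6746723/378455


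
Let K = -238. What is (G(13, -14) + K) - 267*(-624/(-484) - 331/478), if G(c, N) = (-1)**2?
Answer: -22923645/57838 ≈ -396.34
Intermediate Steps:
G(c, N) = 1
(G(13, -14) + K) - 267*(-624/(-484) - 331/478) = (1 - 238) - 267*(-624/(-484) - 331/478) = -237 - 267*(-624*(-1/484) - 331*1/478) = -237 - 267*(156/121 - 331/478) = -237 - 267*34517/57838 = -237 - 9216039/57838 = -22923645/57838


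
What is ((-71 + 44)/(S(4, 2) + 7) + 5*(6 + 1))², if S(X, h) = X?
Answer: 128164/121 ≈ 1059.2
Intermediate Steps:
((-71 + 44)/(S(4, 2) + 7) + 5*(6 + 1))² = ((-71 + 44)/(4 + 7) + 5*(6 + 1))² = (-27/11 + 5*7)² = (-27*1/11 + 35)² = (-27/11 + 35)² = (358/11)² = 128164/121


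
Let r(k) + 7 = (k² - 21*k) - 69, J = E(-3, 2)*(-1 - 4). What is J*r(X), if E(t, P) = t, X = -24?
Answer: 15060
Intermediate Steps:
J = 15 (J = -3*(-1 - 4) = -3*(-5) = 15)
r(k) = -76 + k² - 21*k (r(k) = -7 + ((k² - 21*k) - 69) = -7 + (-69 + k² - 21*k) = -76 + k² - 21*k)
J*r(X) = 15*(-76 + (-24)² - 21*(-24)) = 15*(-76 + 576 + 504) = 15*1004 = 15060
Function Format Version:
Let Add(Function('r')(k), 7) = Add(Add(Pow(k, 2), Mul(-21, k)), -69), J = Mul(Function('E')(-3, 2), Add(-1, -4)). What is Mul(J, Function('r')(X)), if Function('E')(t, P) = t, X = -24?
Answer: 15060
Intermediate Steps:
J = 15 (J = Mul(-3, Add(-1, -4)) = Mul(-3, -5) = 15)
Function('r')(k) = Add(-76, Pow(k, 2), Mul(-21, k)) (Function('r')(k) = Add(-7, Add(Add(Pow(k, 2), Mul(-21, k)), -69)) = Add(-7, Add(-69, Pow(k, 2), Mul(-21, k))) = Add(-76, Pow(k, 2), Mul(-21, k)))
Mul(J, Function('r')(X)) = Mul(15, Add(-76, Pow(-24, 2), Mul(-21, -24))) = Mul(15, Add(-76, 576, 504)) = Mul(15, 1004) = 15060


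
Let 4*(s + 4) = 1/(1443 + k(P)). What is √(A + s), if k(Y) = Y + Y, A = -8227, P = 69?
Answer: I*√82295544783/3162 ≈ 90.725*I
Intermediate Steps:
k(Y) = 2*Y
s = -25295/6324 (s = -4 + 1/(4*(1443 + 2*69)) = -4 + 1/(4*(1443 + 138)) = -4 + (¼)/1581 = -4 + (¼)*(1/1581) = -4 + 1/6324 = -25295/6324 ≈ -3.9998)
√(A + s) = √(-8227 - 25295/6324) = √(-52052843/6324) = I*√82295544783/3162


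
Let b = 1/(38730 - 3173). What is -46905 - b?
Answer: -1667801086/35557 ≈ -46905.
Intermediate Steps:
b = 1/35557 ≈ 2.8124e-5
-46905 - b = -46905 - 1*1/35557 = -46905 - 1/35557 = -1667801086/35557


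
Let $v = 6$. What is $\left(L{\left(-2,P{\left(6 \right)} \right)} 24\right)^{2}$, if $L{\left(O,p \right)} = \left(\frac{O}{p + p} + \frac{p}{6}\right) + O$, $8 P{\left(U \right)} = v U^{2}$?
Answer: $\frac{283024}{81} \approx 3494.1$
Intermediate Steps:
$P{\left(U \right)} = \frac{3 U^{2}}{4}$ ($P{\left(U \right)} = \frac{6 U^{2}}{8} = \frac{3 U^{2}}{4}$)
$L{\left(O,p \right)} = O + \frac{p}{6} + \frac{O}{2 p}$ ($L{\left(O,p \right)} = \left(\frac{O}{2 p} + \frac{p}{6}\right) + O = \left(\frac{p}{6} + \frac{O}{2 p}\right) + O = O + \frac{p}{6} + \frac{O}{2 p}$)
$\left(L{\left(-2,P{\left(6 \right)} \right)} 24\right)^{2} = \left(\left(-2 + \frac{\frac{3}{4} \cdot 6^{2}}{6} + \frac{1}{2} \left(-2\right) \frac{1}{\frac{3}{4} \cdot 6^{2}}\right) 24\right)^{2} = \left(\left(-2 + \frac{\frac{3}{4} \cdot 36}{6} + \frac{1}{2} \left(-2\right) \frac{1}{\frac{3}{4} \cdot 36}\right) 24\right)^{2} = \left(\left(-2 + \frac{1}{6} \cdot 27 + \frac{1}{2} \left(-2\right) \frac{1}{27}\right) 24\right)^{2} = \left(\left(-2 + \frac{9}{2} + \frac{1}{2} \left(-2\right) \frac{1}{27}\right) 24\right)^{2} = \left(\left(-2 + \frac{9}{2} - \frac{1}{27}\right) 24\right)^{2} = \left(\frac{133}{54} \cdot 24\right)^{2} = \left(\frac{532}{9}\right)^{2} = \frac{283024}{81}$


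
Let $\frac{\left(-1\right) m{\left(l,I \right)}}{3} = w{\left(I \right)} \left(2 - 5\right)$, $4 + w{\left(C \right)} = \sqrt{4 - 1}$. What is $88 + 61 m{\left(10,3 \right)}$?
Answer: $-2108 + 549 \sqrt{3} \approx -1157.1$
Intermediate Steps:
$w{\left(C \right)} = -4 + \sqrt{3}$ ($w{\left(C \right)} = -4 + \sqrt{4 - 1} = -4 + \sqrt{3}$)
$m{\left(l,I \right)} = -36 + 9 \sqrt{3}$ ($m{\left(l,I \right)} = - 3 \left(-4 + \sqrt{3}\right) \left(2 - 5\right) = - 3 \left(-4 + \sqrt{3}\right) \left(-3\right) = - 3 \left(12 - 3 \sqrt{3}\right) = -36 + 9 \sqrt{3}$)
$88 + 61 m{\left(10,3 \right)} = 88 + 61 \left(-36 + 9 \sqrt{3}\right) = 88 - \left(2196 - 549 \sqrt{3}\right) = -2108 + 549 \sqrt{3}$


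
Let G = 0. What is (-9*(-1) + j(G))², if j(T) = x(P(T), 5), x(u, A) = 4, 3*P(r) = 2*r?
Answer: 169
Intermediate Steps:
P(r) = 2*r/3 (P(r) = (2*r)/3 = 2*r/3)
j(T) = 4
(-9*(-1) + j(G))² = (-9*(-1) + 4)² = (9 + 4)² = 13² = 169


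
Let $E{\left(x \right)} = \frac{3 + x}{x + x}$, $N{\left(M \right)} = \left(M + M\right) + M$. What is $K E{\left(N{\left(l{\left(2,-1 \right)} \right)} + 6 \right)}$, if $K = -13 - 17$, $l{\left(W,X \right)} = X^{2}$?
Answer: $-20$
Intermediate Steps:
$N{\left(M \right)} = 3 M$ ($N{\left(M \right)} = 2 M + M = 3 M$)
$E{\left(x \right)} = \frac{3 + x}{2 x}$
$K = -30$ ($K = -13 - 17 = -30$)
$K E{\left(N{\left(l{\left(2,-1 \right)} \right)} + 6 \right)} = - 30 \frac{3 + \left(3 \left(-1\right)^{2} + 6\right)}{2 \left(3 \left(-1\right)^{2} + 6\right)} = - 30 \frac{3 + \left(3 \cdot 1 + 6\right)}{2 \left(3 \cdot 1 + 6\right)} = - 30 \frac{3 + \left(3 + 6\right)}{2 \left(3 + 6\right)} = - 30 \frac{3 + 9}{2 \cdot 9} = - 30 \cdot \frac{1}{2} \cdot \frac{1}{9} \cdot 12 = \left(-30\right) \frac{2}{3} = -20$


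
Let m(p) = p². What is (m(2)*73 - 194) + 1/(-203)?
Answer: 19893/203 ≈ 97.995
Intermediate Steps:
(m(2)*73 - 194) + 1/(-203) = (2²*73 - 194) + 1/(-203) = (4*73 - 194) - 1/203 = (292 - 194) - 1/203 = 98 - 1/203 = 19893/203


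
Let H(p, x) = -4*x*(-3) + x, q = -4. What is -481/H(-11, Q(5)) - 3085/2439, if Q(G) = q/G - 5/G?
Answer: 47050/2439 ≈ 19.291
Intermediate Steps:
Q(G) = -9/G (Q(G) = -4/G - 5/G = -9/G)
H(p, x) = 13*x (H(p, x) = 12*x + x = 13*x)
-481/H(-11, Q(5)) - 3085/2439 = -481/(13*(-9/5)) - 3085/2439 = -481/(-117/5) - 3085/2439 = -481*(-5/117) - 3085/2439 = 185/9 - 3085/2439 = 47050/2439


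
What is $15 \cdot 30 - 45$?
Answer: $405$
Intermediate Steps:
$15 \cdot 30 - 45 = 450 - 45 = 405$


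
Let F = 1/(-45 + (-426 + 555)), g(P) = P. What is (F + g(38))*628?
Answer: 501301/21 ≈ 23871.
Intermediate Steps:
F = 1/84 (F = 1/(-45 + 129) = 1/84 ≈ 0.011905)
(F + g(38))*628 = (1/84 + 38)*628 = (3193/84)*628 = 501301/21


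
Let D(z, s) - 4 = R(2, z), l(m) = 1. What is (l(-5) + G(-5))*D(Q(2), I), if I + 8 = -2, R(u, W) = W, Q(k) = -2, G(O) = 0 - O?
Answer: 12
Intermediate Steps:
G(O) = -O
I = -10 (I = -8 - 2 = -10)
D(z, s) = 4 + z
(l(-5) + G(-5))*D(Q(2), I) = (1 - 1*(-5))*(4 - 2) = (1 + 5)*2 = 6*2 = 12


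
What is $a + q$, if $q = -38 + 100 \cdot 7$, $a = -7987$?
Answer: $-7325$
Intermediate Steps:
$q = 662$ ($q = -38 + 700 = 662$)
$a + q = -7987 + 662 = -7325$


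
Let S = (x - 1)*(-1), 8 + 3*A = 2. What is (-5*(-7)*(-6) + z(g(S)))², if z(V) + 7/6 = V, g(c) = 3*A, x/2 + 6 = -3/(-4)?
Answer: 1697809/36 ≈ 47161.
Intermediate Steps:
A = -2 (A = -8/3 + (⅓)*2 = -8/3 + ⅔ = -2)
x = -21/2 (x = -12 + 2*(-3/(-4)) = -12 + 2*(-3*(-¼)) = -12 + 2*(¾) = -12 + 3/2 = -21/2 ≈ -10.500)
S = 23/2 (S = (-21/2 - 1)*(-1) = -23/2*(-1) = 23/2 ≈ 11.500)
g(c) = -6 (g(c) = 3*(-2) = -6)
z(V) = -7/6 + V
(-5*(-7)*(-6) + z(g(S)))² = (-5*(-7)*(-6) + (-7/6 - 6))² = (35*(-6) - 43/6)² = (-210 - 43/6)² = (-1303/6)² = 1697809/36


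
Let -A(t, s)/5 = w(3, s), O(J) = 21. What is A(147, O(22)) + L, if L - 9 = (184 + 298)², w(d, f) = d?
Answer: 232318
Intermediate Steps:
A(t, s) = -15 (A(t, s) = -5*3 = -15)
L = 232333 (L = 9 + (184 + 298)² = 9 + 482² = 9 + 232324 = 232333)
A(147, O(22)) + L = -15 + 232333 = 232318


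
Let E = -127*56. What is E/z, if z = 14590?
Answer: -3556/7295 ≈ -0.48746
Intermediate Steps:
E = -7112
E/z = -7112/14590 = -7112*1/14590 = -3556/7295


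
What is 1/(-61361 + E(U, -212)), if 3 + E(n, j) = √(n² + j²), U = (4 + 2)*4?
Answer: -15341/941373744 - √2845/941373744 ≈ -1.6353e-5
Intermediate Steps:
U = 24 (U = 6*4 = 24)
E(n, j) = -3 + √(j² + n²) (E(n, j) = -3 + √(n² + j²) = -3 + √(j² + n²))
1/(-61361 + E(U, -212)) = 1/(-61361 + (-3 + √((-212)² + 24²))) = 1/(-61361 + (-3 + √(44944 + 576))) = 1/(-61361 + (-3 + √45520)) = 1/(-61361 + (-3 + 4*√2845)) = 1/(-61364 + 4*√2845)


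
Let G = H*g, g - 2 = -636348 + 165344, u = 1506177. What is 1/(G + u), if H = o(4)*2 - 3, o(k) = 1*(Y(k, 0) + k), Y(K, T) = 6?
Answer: -1/6500857 ≈ -1.5383e-7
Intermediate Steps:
o(k) = 6 + k (o(k) = 1*(6 + k) = 6 + k)
g = -471002 (g = 2 + (-636348 + 165344) = 2 - 471004 = -471002)
H = 17 (H = (6 + 4)*2 - 3 = 10*2 - 3 = 20 - 3 = 17)
G = -8007034 (G = 17*(-471002) = -8007034)
1/(G + u) = 1/(-8007034 + 1506177) = 1/(-6500857) = -1/6500857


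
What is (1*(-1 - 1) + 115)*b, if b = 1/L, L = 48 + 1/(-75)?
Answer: 8475/3599 ≈ 2.3548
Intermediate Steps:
L = 3599/75 (L = 48 - 1/75 = 3599/75 ≈ 47.987)
b = 75/3599 (b = 1/(3599/75) = 75/3599 ≈ 0.020839)
(1*(-1 - 1) + 115)*b = (1*(-1 - 1) + 115)*(75/3599) = (1*(-2) + 115)*(75/3599) = (-2 + 115)*(75/3599) = 113*(75/3599) = 8475/3599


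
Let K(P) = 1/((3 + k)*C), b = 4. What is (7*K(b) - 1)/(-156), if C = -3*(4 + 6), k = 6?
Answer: 277/42120 ≈ 0.0065764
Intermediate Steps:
C = -30 (C = -3*10 = -30)
K(P) = -1/270 (K(P) = 1/((3 + 6)*(-30)) = -1/30/9 = (⅑)*(-1/30) = -1/270)
(7*K(b) - 1)/(-156) = (7*(-1/270) - 1)/(-156) = (-7/270 - 1)*(-1/156) = -277/270*(-1/156) = 277/42120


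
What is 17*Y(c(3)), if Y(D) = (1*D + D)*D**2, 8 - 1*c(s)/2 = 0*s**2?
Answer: 139264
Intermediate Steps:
c(s) = 16 (c(s) = 16 - 0*s**2 = 16 - 2*0 = 16 + 0 = 16)
Y(D) = 2*D**3 (Y(D) = (D + D)*D**2 = (2*D)*D**2 = 2*D**3)
17*Y(c(3)) = 17*(2*16**3) = 17*(2*4096) = 17*8192 = 139264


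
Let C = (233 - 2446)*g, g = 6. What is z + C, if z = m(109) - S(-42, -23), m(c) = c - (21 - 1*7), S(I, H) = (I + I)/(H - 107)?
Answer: -856937/65 ≈ -13184.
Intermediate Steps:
S(I, H) = 2*I/(-107 + H) (S(I, H) = (2*I)/(-107 + H) = 2*I/(-107 + H))
m(c) = -14 + c (m(c) = c - (21 - 7) = c - 1*14 = c - 14 = -14 + c)
C = -13278 (C = (233 - 2446)*6 = -2213*6 = -13278)
z = 6133/65 (z = (-14 + 109) - 2*(-42)/(-107 - 23) = 95 - 2*(-42)/(-130) = 95 - 2*(-42)*(-1)/130 = 95 - 1*42/65 = 95 - 42/65 = 6133/65 ≈ 94.354)
z + C = 6133/65 - 13278 = -856937/65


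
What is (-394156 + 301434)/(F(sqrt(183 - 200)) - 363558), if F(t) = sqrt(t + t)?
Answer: 92722/(363558 - sqrt(2)*17**(1/4)*sqrt(I)) ≈ 0.25504 + 1.4245e-6*I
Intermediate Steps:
F(t) = sqrt(2)*sqrt(t) (F(t) = sqrt(2*t) = sqrt(2)*sqrt(t))
(-394156 + 301434)/(F(sqrt(183 - 200)) - 363558) = (-394156 + 301434)/(sqrt(2)*sqrt(sqrt(183 - 200)) - 363558) = -92722/(sqrt(2)*sqrt(sqrt(-17)) - 363558) = -92722/(sqrt(2)*sqrt(I*sqrt(17)) - 363558) = -92722/(sqrt(2)*(17**(1/4)*sqrt(I)) - 363558) = -92722/(sqrt(2)*17**(1/4)*sqrt(I) - 363558) = -92722/(-363558 + sqrt(2)*17**(1/4)*sqrt(I))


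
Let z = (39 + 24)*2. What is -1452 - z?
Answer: -1578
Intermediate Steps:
z = 126 (z = 63*2 = 126)
-1452 - z = -1452 - 1*126 = -1452 - 126 = -1578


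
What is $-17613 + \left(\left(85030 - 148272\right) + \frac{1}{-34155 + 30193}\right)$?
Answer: $- \frac{320347511}{3962} \approx -80855.0$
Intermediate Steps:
$-17613 + \left(\left(85030 - 148272\right) + \frac{1}{-34155 + 30193}\right) = -17613 - \left(63242 - \frac{1}{-3962}\right) = -17613 - \frac{250564805}{3962} = - \frac{320347511}{3962}$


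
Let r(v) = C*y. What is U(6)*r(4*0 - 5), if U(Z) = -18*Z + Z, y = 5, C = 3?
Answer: -1530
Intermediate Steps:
U(Z) = -17*Z
r(v) = 15 (r(v) = 3*5 = 15)
U(6)*r(4*0 - 5) = -17*6*15 = -102*15 = -1530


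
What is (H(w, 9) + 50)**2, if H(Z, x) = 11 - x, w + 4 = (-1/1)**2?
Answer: 2704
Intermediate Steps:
w = -3 (w = -4 + (-1/1)**2 = -4 + (-1*1)**2 = -4 + (-1)**2 = -4 + 1 = -3)
(H(w, 9) + 50)**2 = ((11 - 1*9) + 50)**2 = ((11 - 9) + 50)**2 = (2 + 50)**2 = 52**2 = 2704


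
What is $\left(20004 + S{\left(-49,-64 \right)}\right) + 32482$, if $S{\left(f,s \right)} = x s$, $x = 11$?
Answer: $51782$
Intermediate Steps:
$S{\left(f,s \right)} = 11 s$
$\left(20004 + S{\left(-49,-64 \right)}\right) + 32482 = \left(20004 + 11 \left(-64\right)\right) + 32482 = \left(20004 - 704\right) + 32482 = 19300 + 32482 = 51782$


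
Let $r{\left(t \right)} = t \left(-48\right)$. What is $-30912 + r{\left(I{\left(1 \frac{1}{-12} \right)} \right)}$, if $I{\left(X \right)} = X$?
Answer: $-30908$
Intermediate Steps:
$r{\left(t \right)} = - 48 t$
$-30912 + r{\left(I{\left(1 \frac{1}{-12} \right)} \right)} = -30912 - 48 \cdot 1 \frac{1}{-12} = -30912 - 48 \cdot 1 \left(- \frac{1}{12}\right) = -30912 - -4 = -30912 + 4 = -30908$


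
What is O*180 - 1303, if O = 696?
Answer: 123977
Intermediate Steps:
O*180 - 1303 = 696*180 - 1303 = 125280 - 1303 = 123977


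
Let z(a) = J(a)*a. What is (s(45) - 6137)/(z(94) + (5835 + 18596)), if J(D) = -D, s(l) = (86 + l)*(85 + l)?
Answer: 10893/15595 ≈ 0.69849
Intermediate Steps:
s(l) = (85 + l)*(86 + l)
z(a) = -a**2 (z(a) = (-a)*a = -a**2)
(s(45) - 6137)/(z(94) + (5835 + 18596)) = ((7310 + 45**2 + 171*45) - 6137)/(-1*94**2 + (5835 + 18596)) = ((7310 + 2025 + 7695) - 6137)/(-1*8836 + 24431) = (17030 - 6137)/(-8836 + 24431) = 10893/15595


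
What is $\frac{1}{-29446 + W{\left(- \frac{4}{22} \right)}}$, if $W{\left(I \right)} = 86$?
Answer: $- \frac{1}{29360} \approx -3.406 \cdot 10^{-5}$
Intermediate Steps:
$\frac{1}{-29446 + W{\left(- \frac{4}{22} \right)}} = \frac{1}{-29446 + 86} = \frac{1}{-29360} = - \frac{1}{29360}$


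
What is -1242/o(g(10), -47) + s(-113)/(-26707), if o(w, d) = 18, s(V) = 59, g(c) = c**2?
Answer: -1842842/26707 ≈ -69.002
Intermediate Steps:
-1242/o(g(10), -47) + s(-113)/(-26707) = -1242/18 + 59/(-26707) = -1242*1/18 + 59*(-1/26707) = -69 - 59/26707 = -1842842/26707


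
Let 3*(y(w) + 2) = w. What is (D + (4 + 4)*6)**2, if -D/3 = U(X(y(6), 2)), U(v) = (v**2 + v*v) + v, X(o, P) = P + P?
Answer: 3600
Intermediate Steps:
y(w) = -2 + w/3
X(o, P) = 2*P
U(v) = v + 2*v**2 (U(v) = (v**2 + v**2) + v = 2*v**2 + v = v + 2*v**2)
D = -108 (D = -3*2*2*(1 + 2*(2*2)) = -12*(1 + 2*4) = -12*(1 + 8) = -12*9 = -3*36 = -108)
(D + (4 + 4)*6)**2 = (-108 + (4 + 4)*6)**2 = (-108 + 8*6)**2 = (-108 + 48)**2 = (-60)**2 = 3600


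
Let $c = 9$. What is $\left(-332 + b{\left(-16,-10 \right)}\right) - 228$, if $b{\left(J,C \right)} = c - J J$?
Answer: $-807$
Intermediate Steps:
$b{\left(J,C \right)} = 9 - J^{2}$ ($b{\left(J,C \right)} = 9 - J J = 9 - J^{2}$)
$\left(-332 + b{\left(-16,-10 \right)}\right) - 228 = \left(-332 + \left(9 - \left(-16\right)^{2}\right)\right) - 228 = \left(-332 + \left(9 - 256\right)\right) - 228 = \left(-332 - 247\right) - 228 = -579 - 228 = -807$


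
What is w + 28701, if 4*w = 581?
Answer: 115385/4 ≈ 28846.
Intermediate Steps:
w = 581/4 (w = (1/4)*581 = 581/4 ≈ 145.25)
w + 28701 = 581/4 + 28701 = 115385/4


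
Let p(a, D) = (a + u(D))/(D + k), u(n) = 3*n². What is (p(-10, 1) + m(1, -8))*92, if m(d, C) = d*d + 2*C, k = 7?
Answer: -2921/2 ≈ -1460.5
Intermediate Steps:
p(a, D) = (a + 3*D²)/(7 + D) (p(a, D) = (a + 3*D²)/(D + 7) = (a + 3*D²)/(7 + D))
m(d, C) = d² + 2*C
(p(-10, 1) + m(1, -8))*92 = ((-10 + 3*1²)/(7 + 1) + (1² + 2*(-8)))*92 = ((-10 + 3*1)/8 + (1 - 16))*92 = ((-10 + 3)/8 - 15)*92 = ((⅛)*(-7) - 15)*92 = (-7/8 - 15)*92 = -127/8*92 = -2921/2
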